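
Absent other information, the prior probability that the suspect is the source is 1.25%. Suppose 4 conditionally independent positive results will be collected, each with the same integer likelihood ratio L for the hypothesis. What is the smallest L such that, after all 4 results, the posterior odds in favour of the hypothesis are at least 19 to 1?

Prior odds = 0.0125/0.9875 = 1/79.
Target odds = 19.
Need L⁴ ≥ 19 ÷ (1/79) = 1501.
6⁴ = 1296 < 1501 ≤ 2401 = 7⁴, so L = 7.

7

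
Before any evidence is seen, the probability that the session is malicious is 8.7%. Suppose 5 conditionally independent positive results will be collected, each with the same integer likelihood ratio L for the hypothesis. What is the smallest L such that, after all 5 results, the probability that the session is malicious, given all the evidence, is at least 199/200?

5

Prior odds = 0.087/0.913 = 87/913.
Target odds = 0.995/0.005 = 199.
Need L⁵ ≥ 199 ÷ (87/913) = 181687/87.
4⁵ = 1024 < 181687/87 ≤ 3125 = 5⁵, so L = 5.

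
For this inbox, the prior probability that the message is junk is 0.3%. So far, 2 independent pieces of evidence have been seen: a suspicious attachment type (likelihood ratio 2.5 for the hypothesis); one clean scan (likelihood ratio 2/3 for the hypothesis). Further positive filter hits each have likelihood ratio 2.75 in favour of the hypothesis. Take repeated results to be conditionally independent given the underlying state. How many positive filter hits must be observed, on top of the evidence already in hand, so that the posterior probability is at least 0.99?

10

Prior odds = 0.003/0.997 = 3/997.
Combined Bayes factor of the evidence already in hand = 2.5 × (2/3) = 5/3.
Odds after that evidence = (3/997) × 5/3 = 5/997.
Target odds = 0.99/0.01 = 99.
Need 2.75ⁿ ≥ 99 ÷ (5/997) = 19740.6.
2.75⁹ ≈8994.86 falls short of 19740.6 but 2.75¹⁰ ≈24735.9 reaches it, so n = 10.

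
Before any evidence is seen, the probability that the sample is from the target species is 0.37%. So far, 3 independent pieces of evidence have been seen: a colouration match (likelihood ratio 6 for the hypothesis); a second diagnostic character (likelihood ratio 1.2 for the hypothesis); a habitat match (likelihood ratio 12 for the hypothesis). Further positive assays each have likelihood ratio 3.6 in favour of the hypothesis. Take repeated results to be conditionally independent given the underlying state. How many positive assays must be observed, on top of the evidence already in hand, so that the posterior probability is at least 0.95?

4

Prior odds = 0.0037/0.9963 = 37/9963.
Combined Bayes factor of the evidence already in hand = 6 × 1.2 × 12 = 86.4.
Odds after that evidence = (37/9963) × 86.4 = 592/1845.
Target odds = 0.95/0.05 = 19.
Need 3.6ⁿ ≥ 19 ÷ (592/1845) = 35055/592.
3.6³ = 46.656 falls short of 35055/592 but 3.6⁴ = 167.9616 reaches it, so n = 4.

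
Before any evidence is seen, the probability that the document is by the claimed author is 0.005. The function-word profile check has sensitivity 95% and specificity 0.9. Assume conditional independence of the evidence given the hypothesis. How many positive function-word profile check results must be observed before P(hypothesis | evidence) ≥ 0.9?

Prior odds: 0.005 ÷ 0.995 = 1/199.
False-positive rate = 1 − 0.9 = 0.1; likelihood ratio of a positive = 0.95/0.1 = 9.5.
Target odds: 0.9 ÷ 0.1 = 9.
Require 9.5ⁿ ≥ 9 ÷ (1/199) = 1791.
9.5³ = 857.375 falls short of 1791 but 9.5⁴ = 8145.0625 reaches it, so n = 4.

4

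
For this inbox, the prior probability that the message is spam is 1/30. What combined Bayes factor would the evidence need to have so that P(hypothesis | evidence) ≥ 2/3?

Prior odds = (1/30)/(29/30) = 1/29.
Target odds = (2/3)/(1/3) = 2.
Required Bayes factor = 2 ÷ (1/29) = 58.

58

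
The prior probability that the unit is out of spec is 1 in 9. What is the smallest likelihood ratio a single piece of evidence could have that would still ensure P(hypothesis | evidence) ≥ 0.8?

32

Prior odds = (1/9)/(8/9) = 0.125.
Target odds = 0.8/0.2 = 4.
Required Bayes factor = 4 ÷ 0.125 = 32.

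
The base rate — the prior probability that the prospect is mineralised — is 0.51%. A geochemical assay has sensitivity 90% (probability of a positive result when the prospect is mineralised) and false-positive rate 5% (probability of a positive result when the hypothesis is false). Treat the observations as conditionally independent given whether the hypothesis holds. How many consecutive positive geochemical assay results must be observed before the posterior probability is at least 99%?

4

Prior odds: 0.0051 ÷ 0.9949 = 51/9949.
Likelihood ratio of a positive result = 0.9/0.05 = 18.
Target posterior odds = 0.99/0.01 = 99.
Need (51/9949) × 18ⁿ ≥ 99, i.e. 18ⁿ ≥ 328317/17.
18³ = 5832 falls short of 328317/17 but 18⁴ = 104976 reaches it, so n = 4.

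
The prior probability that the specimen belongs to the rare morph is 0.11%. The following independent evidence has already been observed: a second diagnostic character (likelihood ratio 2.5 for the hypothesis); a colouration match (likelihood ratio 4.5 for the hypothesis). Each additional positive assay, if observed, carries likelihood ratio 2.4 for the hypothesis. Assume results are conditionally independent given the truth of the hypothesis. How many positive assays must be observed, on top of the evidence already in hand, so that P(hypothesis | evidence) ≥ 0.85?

7

Prior odds = 0.0011/0.9989 = 11/9989.
Combined Bayes factor of the evidence already in hand = 2.5 × 4.5 = 11.25.
Odds after that evidence = (11/9989) × 11.25 = 495/39956.
Target odds = 0.85/0.15 = 17/3.
Need 2.4ⁿ ≥ 17/3 ÷ (495/39956) = 679252/1485.
2.4⁶ = 2985984/15625 falls short of 679252/1485 but 2.4⁷ = 35831808/78125 reaches it, so n = 7.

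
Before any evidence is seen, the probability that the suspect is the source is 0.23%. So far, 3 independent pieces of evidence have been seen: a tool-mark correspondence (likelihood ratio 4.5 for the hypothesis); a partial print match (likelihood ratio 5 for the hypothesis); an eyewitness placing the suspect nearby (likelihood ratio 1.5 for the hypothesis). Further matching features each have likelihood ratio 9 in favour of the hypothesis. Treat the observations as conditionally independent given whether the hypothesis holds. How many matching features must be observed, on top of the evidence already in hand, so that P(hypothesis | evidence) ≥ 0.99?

Prior odds = 0.0023/0.9977 = 23/9977.
Combined Bayes factor of the evidence already in hand = 4.5 × 5 × 1.5 = 33.75.
Odds after that evidence = (23/9977) × 33.75 = 3105/39908.
Target odds = 0.99/0.01 = 99.
Need 9ⁿ ≥ 99 ÷ (3105/39908) = 438988/345.
9³ = 729 falls short of 438988/345 but 9⁴ = 6561 reaches it, so n = 4.

4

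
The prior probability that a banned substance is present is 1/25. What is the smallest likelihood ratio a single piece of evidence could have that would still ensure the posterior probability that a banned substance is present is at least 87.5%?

Prior odds = 0.04/0.96 = 1/24.
Target odds = 0.875/0.125 = 7.
Required Bayes factor = 7 ÷ (1/24) = 168.

168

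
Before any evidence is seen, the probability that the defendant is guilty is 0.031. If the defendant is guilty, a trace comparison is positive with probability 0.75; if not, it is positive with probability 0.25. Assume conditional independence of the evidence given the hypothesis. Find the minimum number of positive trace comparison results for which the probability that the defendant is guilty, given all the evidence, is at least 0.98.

7

Prior odds = 0.031/0.969 = 31/969.
Likelihood ratio of a positive = 0.75/0.25 = 3.
Target posterior odds = 0.98/0.02 = 49.
Need (31/969) × 3ⁿ ≥ 49, i.e. 3ⁿ ≥ 47481/31.
3⁶ = 729 falls short of 47481/31 but 3⁷ = 2187 reaches it, so n = 7.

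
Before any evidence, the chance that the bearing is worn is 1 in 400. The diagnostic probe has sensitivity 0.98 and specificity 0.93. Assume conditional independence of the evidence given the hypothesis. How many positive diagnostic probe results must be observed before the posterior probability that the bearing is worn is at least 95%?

Prior odds: 0.0025 ÷ 0.9975 = 1/399.
False-positive rate = 1 − 0.93 = 0.07; likelihood ratio of a positive = 0.98/0.07 = 14.
Target posterior odds = 0.95/0.05 = 19.
Require 14ⁿ ≥ 19 ÷ (1/399) = 7581.
14³ = 2744 falls short of 7581 but 14⁴ = 38416 reaches it, so n = 4.

4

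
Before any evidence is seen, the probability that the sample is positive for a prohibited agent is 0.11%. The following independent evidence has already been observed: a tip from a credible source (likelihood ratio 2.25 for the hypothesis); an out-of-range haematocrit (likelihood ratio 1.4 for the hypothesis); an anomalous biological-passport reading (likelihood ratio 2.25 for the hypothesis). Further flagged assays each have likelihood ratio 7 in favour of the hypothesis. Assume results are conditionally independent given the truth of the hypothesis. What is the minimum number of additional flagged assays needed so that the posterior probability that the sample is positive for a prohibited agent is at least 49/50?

5

Prior odds = 0.0011/0.9989 = 11/9989.
Combined Bayes factor of the evidence already in hand = 2.25 × 1.4 × 2.25 = 7.0875.
Odds after that evidence = (11/9989) × 7.0875 = 891/114160.
Target odds = 0.98/0.02 = 49.
Need 7ⁿ ≥ 49 ÷ (891/114160) = 5593840/891.
7⁴ = 2401 falls short of 5593840/891 but 7⁵ = 16807 reaches it, so n = 5.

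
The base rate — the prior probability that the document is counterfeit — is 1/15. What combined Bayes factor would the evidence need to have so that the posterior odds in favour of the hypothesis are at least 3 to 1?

Prior odds = (1/15)/(14/15) = 1/14.
Target odds = 3.
Required Bayes factor = 3 ÷ (1/14) = 42.

42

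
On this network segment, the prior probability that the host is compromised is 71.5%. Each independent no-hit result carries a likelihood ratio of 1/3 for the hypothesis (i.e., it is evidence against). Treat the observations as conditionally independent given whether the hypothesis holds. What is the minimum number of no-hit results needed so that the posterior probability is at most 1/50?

Prior odds: 0.715 ÷ 0.285 = 143/57.
Likelihood ratio per no-hit result = 1/3.
Target odds: 0.02 ÷ 0.98 = 1/49.
Need (143/57) × (1/3)ⁿ ≤ 1/49, i.e. (1/3)ⁿ ≤ 57/7007.
(1/3)⁴ = 1/81 is still above 57/7007 but (1/3)⁵ = 1/243 is at or below it, so n = 5.

5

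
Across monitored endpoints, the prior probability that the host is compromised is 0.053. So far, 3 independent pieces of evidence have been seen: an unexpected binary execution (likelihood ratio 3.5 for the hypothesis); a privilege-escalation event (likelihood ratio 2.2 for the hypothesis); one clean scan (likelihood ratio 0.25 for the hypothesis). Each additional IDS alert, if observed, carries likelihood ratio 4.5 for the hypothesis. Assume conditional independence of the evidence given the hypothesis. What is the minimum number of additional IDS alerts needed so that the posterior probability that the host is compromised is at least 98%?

Prior odds = 0.053/0.947 = 53/947.
Combined Bayes factor of the evidence already in hand = 3.5 × 2.2 × 0.25 = 1.925.
Odds after that evidence = (53/947) × 1.925 = 4081/37880.
Target odds = 0.98/0.02 = 49.
Need 4.5ⁿ ≥ 49 ÷ (4081/37880) = 265160/583.
4.5⁴ = 410.0625 falls short of 265160/583 but 4.5⁵ = 1845.28125 reaches it, so n = 5.

5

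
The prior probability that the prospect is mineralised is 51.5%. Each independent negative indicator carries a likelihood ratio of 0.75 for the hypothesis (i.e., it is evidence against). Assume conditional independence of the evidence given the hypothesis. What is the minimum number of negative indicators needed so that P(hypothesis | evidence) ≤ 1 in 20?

11

Prior odds = 0.515/0.485 = 103/97.
Likelihood ratio per negative indicator = 0.75.
Target odds: 0.05 ÷ 0.95 = 1/19.
Need (103/97) × 0.75ⁿ ≤ 1/19, i.e. 0.75ⁿ ≤ 97/1957.
0.75¹⁰ = 59049/1048576 is still above 97/1957 but 0.75¹¹ = 177147/4194304 is at or below it, so n = 11.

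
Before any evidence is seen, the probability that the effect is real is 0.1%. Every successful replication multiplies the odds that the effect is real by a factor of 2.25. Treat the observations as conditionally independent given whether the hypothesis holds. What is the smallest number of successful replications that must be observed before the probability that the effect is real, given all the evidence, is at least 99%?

Prior odds: 0.001 ÷ 0.999 = 1/999.
Likelihood ratio per successful replication = 2.25.
Target posterior odds = 0.99/0.01 = 99.
Need (1/999) × 2.25ⁿ ≥ 99, i.e. 2.25ⁿ ≥ 98901.
2.25¹⁴ ≈85222.7 falls short of 98901 but 2.25¹⁵ ≈191751 reaches it, so n = 15.

15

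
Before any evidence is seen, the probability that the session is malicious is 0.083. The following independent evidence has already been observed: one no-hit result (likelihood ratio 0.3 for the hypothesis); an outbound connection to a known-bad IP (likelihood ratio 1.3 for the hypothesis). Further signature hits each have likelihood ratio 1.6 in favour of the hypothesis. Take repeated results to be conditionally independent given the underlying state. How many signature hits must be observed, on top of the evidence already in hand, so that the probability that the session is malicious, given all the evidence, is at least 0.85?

Prior odds = 0.083/0.917 = 83/917.
Combined Bayes factor of the evidence already in hand = 0.3 × 1.3 = 0.39.
Odds after that evidence = (83/917) × 0.39 = 3237/91700.
Target odds = 0.85/0.15 = 17/3.
Need 1.6ⁿ ≥ 17/3 ÷ (3237/91700) = 1558900/9711.
1.6¹⁰ ≈109.951 falls short of 1558900/9711 but 1.6¹¹ ≈175.922 reaches it, so n = 11.

11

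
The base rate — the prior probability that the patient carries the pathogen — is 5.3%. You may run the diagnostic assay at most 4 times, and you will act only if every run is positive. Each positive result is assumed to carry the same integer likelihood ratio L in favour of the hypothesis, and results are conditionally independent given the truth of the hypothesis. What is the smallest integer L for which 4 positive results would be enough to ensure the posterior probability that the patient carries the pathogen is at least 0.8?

3

Prior odds = 0.053/0.947 = 53/947.
Target odds = 0.8/0.2 = 4.
Need L⁴ ≥ 4 ÷ (53/947) = 3788/53.
2⁴ = 16 < 3788/53 ≤ 81 = 3⁴, so L = 3.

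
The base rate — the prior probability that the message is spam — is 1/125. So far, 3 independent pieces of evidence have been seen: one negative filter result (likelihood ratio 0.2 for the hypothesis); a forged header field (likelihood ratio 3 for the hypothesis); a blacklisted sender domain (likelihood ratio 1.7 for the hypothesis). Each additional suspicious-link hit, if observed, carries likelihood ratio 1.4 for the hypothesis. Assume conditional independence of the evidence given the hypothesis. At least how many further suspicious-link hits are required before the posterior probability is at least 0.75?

18

Prior odds = 0.008/0.992 = 1/124.
Combined Bayes factor of the evidence already in hand = 0.2 × 3 × 1.7 = 1.02.
Odds after that evidence = (1/124) × 1.02 = 51/6200.
Target odds = 0.75/0.25 = 3.
Need 1.4ⁿ ≥ 3 ÷ (51/6200) = 6200/17.
1.4¹⁷ ≈304.913 falls short of 6200/17 but 1.4¹⁸ ≈426.879 reaches it, so n = 18.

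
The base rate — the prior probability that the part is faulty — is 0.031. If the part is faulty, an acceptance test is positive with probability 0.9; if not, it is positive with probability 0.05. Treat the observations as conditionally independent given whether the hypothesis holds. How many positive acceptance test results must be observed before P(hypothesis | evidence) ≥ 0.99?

Prior odds: 0.031 ÷ 0.969 = 31/969.
Likelihood ratio of a positive = 0.9/0.05 = 18.
Target posterior odds = 0.99/0.01 = 99.
Require 18ⁿ ≥ 99 ÷ (31/969) = 95931/31.
18² = 324 falls short of 95931/31 but 18³ = 5832 reaches it, so n = 3.

3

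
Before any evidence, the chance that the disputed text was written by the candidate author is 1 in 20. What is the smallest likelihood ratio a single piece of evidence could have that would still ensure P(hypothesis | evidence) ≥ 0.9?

171

Prior odds = 0.05/0.95 = 1/19.
Target odds = 0.9/0.1 = 9.
Required Bayes factor = 9 ÷ (1/19) = 171.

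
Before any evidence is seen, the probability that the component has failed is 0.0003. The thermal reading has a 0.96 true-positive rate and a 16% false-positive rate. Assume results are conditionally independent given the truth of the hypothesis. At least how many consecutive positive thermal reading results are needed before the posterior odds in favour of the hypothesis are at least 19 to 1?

7

Prior odds: 0.0003 ÷ 0.9997 = 3/9997.
Likelihood ratio of a positive result = 0.96/0.16 = 6.
Target odds = 19.
Need (3/9997) × 6ⁿ ≥ 19, i.e. 6ⁿ ≥ 189943/3.
6⁶ = 46656 falls short of 189943/3 but 6⁷ = 279936 reaches it, so n = 7.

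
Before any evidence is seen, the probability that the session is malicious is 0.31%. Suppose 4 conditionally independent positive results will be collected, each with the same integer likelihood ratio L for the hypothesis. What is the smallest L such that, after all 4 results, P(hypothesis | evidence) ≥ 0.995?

Prior odds = 0.0031/0.9969 = 31/9969.
Target odds = 0.995/0.005 = 199.
Need L⁴ ≥ 199 ÷ (31/9969) = 1983831/31.
15⁴ = 50625 < 1983831/31 ≤ 65536 = 16⁴, so L = 16.

16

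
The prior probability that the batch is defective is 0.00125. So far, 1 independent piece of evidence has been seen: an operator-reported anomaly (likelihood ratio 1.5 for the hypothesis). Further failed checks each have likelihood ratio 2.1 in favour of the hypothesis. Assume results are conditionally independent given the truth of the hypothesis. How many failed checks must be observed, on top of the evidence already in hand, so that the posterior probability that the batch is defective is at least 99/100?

15

Prior odds = 0.00125/0.99875 = 1/799.
Bayes factor of the evidence already in hand = 1.5.
Odds after that evidence = (1/799) × 1.5 = 3/1598.
Target odds = 0.99/0.01 = 99.
Need 2.1ⁿ ≥ 99 ÷ (3/1598) = 52734.
2.1¹⁴ ≈32439.2 falls short of 52734 but 2.1¹⁵ ≈68122.3 reaches it, so n = 15.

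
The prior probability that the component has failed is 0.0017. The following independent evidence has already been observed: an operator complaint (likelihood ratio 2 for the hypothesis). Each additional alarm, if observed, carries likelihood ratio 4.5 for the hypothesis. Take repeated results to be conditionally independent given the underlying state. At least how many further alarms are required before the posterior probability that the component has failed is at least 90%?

Prior odds = 0.0017/0.9983 = 17/9983.
Bayes factor of the evidence already in hand = 2.
Odds after that evidence = (17/9983) × 2 = 34/9983.
Target odds = 0.9/0.1 = 9.
Need 4.5ⁿ ≥ 9 ÷ (34/9983) = 89847/34.
4.5⁵ = 1845.28125 falls short of 89847/34 but 4.5⁶ = 8303.765625 reaches it, so n = 6.

6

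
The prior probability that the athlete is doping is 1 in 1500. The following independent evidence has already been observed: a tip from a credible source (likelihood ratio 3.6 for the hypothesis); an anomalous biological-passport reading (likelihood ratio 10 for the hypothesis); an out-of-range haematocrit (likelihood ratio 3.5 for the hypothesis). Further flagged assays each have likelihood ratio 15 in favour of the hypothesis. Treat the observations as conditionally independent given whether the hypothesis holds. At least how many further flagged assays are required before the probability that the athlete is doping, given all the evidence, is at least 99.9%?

4

Prior odds = (1/1500)/(1499/1500) = 1/1499.
Combined Bayes factor of the evidence already in hand = 3.6 × 10 × 3.5 = 126.
Odds after that evidence = (1/1499) × 126 = 126/1499.
Target odds = 0.999/0.001 = 999.
Need 15ⁿ ≥ 999 ÷ (126/1499) = 166389/14.
15³ = 3375 falls short of 166389/14 but 15⁴ = 50625 reaches it, so n = 4.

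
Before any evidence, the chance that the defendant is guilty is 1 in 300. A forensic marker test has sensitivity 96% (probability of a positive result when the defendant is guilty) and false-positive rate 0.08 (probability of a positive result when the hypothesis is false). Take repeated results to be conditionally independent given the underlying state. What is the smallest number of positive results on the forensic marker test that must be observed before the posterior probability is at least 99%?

Prior odds: (1/300) ÷ (299/300) = 1/299.
Likelihood ratio of a positive result = 0.96/0.08 = 12.
Target posterior odds = 0.99/0.01 = 99.
Need (1/299) × 12ⁿ ≥ 99, i.e. 12ⁿ ≥ 29601.
12⁴ = 20736 falls short of 29601 but 12⁵ = 248832 reaches it, so n = 5.

5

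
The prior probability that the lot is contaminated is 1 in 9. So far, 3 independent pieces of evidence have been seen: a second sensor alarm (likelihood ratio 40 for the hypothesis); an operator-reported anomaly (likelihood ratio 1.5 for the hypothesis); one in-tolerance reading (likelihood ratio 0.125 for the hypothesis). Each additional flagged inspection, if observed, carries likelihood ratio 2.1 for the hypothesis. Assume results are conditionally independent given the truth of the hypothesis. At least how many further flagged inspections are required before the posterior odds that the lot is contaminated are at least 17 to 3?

Prior odds = (1/9)/(8/9) = 0.125.
Combined Bayes factor of the evidence already in hand = 40 × 1.5 × 0.125 = 7.5.
Odds after that evidence = 0.125 × 7.5 = 0.9375.
Target odds = 17/3.
Need 2.1ⁿ ≥ 17/3 ÷ 0.9375 = 272/45.
2.1² = 4.41 falls short of 272/45 but 2.1³ = 9.261 reaches it, so n = 3.

3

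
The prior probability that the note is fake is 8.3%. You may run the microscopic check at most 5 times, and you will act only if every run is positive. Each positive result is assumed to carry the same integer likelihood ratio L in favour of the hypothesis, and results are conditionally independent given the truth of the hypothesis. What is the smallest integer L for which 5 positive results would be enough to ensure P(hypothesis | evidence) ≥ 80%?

Prior odds = 0.083/0.917 = 83/917.
Target odds = 0.8/0.2 = 4.
Need L⁵ ≥ 4 ÷ (83/917) = 3668/83.
2⁵ = 32 < 3668/83 ≤ 243 = 3⁵, so L = 3.

3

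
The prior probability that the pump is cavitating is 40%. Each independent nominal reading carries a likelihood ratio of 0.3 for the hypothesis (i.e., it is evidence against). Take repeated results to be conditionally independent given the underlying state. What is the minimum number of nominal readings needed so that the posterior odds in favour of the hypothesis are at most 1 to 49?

3

Prior odds: 0.4 ÷ 0.6 = 2/3.
Likelihood ratio per nominal reading = 0.3.
Target odds = 1/49.
Require 0.3ⁿ ≤ 1/49 ÷ (2/3) = 3/98.
0.3² = 0.09 is still above 3/98 but 0.3³ = 0.027 is at or below it, so n = 3.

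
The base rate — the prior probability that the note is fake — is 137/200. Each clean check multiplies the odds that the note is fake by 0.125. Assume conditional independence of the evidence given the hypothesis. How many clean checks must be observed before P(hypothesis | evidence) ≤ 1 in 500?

4

Prior odds: 0.685 ÷ 0.315 = 137/63.
Likelihood ratio per clean check = 0.125.
Target posterior odds = 0.002/0.998 = 1/499.
Need (137/63) × 0.125ⁿ ≤ 1/499, i.e. 0.125ⁿ ≤ 63/68363.
0.125³ = 0.001953125 is still above 63/68363 but 0.125⁴ = 1/4096 is at or below it, so n = 4.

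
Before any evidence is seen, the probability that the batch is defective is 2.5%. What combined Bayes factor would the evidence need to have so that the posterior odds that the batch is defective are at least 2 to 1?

78

Prior odds = 0.025/0.975 = 1/39.
Target odds = 2.
Required Bayes factor = 2 ÷ (1/39) = 78.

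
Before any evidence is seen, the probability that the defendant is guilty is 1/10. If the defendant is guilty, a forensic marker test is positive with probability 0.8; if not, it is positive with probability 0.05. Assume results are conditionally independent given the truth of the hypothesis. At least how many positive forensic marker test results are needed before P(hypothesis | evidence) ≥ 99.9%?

4

Prior odds: 0.1 ÷ 0.9 = 1/9.
Likelihood ratio of a positive = 0.8/0.05 = 16.
Target posterior odds = 0.999/0.001 = 999.
Need (1/9) × 16ⁿ ≥ 999, i.e. 16ⁿ ≥ 8991.
16³ = 4096 falls short of 8991 but 16⁴ = 65536 reaches it, so n = 4.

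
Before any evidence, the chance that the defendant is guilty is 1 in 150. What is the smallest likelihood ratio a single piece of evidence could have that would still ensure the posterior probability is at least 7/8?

Prior odds = (1/150)/(149/150) = 1/149.
Target odds = 0.875/0.125 = 7.
Required Bayes factor = 7 ÷ (1/149) = 1043.

1043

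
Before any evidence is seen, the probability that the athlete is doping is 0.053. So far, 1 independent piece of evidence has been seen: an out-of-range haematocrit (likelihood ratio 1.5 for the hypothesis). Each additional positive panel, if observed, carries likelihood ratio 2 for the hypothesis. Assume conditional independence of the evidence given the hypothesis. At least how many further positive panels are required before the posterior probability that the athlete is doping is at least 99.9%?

Prior odds = 0.053/0.947 = 53/947.
Bayes factor of the evidence already in hand = 1.5.
Odds after that evidence = (53/947) × 1.5 = 159/1894.
Target odds = 0.999/0.001 = 999.
Need 2ⁿ ≥ 999 ÷ (159/1894) = 630702/53.
2¹³ = 8192 falls short of 630702/53 but 2¹⁴ = 16384 reaches it, so n = 14.

14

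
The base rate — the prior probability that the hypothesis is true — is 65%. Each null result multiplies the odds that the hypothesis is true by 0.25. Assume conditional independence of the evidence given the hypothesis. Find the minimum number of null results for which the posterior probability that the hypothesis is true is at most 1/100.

Prior odds = 0.65/0.35 = 13/7.
Likelihood ratio per null result = 0.25.
Target posterior odds = 0.01/0.99 = 1/99.
Need (13/7) × 0.25ⁿ ≤ 1/99, i.e. 0.25ⁿ ≤ 7/1287.
0.25³ = 0.015625 is still above 7/1287 but 0.25⁴ = 0.00390625 is at or below it, so n = 4.

4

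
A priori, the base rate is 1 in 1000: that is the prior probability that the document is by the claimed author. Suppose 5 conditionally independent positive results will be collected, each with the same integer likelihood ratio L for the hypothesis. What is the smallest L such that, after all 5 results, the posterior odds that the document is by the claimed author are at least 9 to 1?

7

Prior odds = 0.001/0.999 = 1/999.
Target odds = 9.
Need L⁵ ≥ 9 ÷ (1/999) = 8991.
6⁵ = 7776 < 8991 ≤ 16807 = 7⁵, so L = 7.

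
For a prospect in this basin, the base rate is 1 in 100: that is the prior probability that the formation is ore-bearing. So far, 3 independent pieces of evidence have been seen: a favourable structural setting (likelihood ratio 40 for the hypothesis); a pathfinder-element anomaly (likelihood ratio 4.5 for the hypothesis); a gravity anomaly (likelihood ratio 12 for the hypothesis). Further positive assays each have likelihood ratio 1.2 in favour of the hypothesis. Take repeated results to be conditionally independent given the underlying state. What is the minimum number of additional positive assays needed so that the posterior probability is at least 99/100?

Prior odds = 0.01/0.99 = 1/99.
Combined Bayes factor of the evidence already in hand = 40 × 4.5 × 12 = 2160.
Odds after that evidence = (1/99) × 2160 = 240/11.
Target odds = 0.99/0.01 = 99.
Need 1.2ⁿ ≥ 99 ÷ (240/11) = 4.5375.
1.2⁸ = 1679616/390625 falls short of 4.5375 but 1.2⁹ = 10077696/1953125 reaches it, so n = 9.

9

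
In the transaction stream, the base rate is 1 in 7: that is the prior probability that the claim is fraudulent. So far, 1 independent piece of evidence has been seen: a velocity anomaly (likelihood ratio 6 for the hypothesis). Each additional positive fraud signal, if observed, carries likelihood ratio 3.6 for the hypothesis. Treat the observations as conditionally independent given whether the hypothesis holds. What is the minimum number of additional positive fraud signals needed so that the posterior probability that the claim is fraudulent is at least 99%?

4

Prior odds = (1/7)/(6/7) = 1/6.
Bayes factor of the evidence already in hand = 6.
Odds after that evidence = (1/6) × 6 = 1.
Target odds = 0.99/0.01 = 99.
Need 3.6ⁿ ≥ 99 ÷ 1 = 99.
3.6³ = 46.656 falls short of 99 but 3.6⁴ = 167.9616 reaches it, so n = 4.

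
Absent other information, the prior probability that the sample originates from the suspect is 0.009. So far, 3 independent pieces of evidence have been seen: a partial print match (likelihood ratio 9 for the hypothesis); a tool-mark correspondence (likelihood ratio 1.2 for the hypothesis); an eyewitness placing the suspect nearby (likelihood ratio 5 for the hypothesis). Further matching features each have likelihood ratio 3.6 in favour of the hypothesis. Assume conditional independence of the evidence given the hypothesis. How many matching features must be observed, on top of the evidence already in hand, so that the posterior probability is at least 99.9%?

6

Prior odds = 0.009/0.991 = 9/991.
Combined Bayes factor of the evidence already in hand = 9 × 1.2 × 5 = 54.
Odds after that evidence = (9/991) × 54 = 486/991.
Target odds = 0.999/0.001 = 999.
Need 3.6ⁿ ≥ 999 ÷ (486/991) = 36667/18.
3.6⁵ = 604.66176 falls short of 36667/18 but 3.6⁶ = 34012224/15625 reaches it, so n = 6.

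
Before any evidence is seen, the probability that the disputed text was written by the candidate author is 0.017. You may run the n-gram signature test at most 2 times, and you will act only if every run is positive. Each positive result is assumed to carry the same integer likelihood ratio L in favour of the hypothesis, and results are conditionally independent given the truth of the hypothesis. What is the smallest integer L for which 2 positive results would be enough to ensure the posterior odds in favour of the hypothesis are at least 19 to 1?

34

Prior odds = 0.017/0.983 = 17/983.
Target odds = 19.
Need L² ≥ 19 ÷ (17/983) = 18677/17.
33² = 1089 < 18677/17 ≤ 1156 = 34², so L = 34.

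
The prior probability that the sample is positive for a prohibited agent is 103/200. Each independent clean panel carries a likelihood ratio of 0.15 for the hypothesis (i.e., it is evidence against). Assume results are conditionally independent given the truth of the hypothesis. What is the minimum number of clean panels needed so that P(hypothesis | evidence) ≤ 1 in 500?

4

Prior odds: 0.515 ÷ 0.485 = 103/97.
Likelihood ratio per clean panel = 0.15.
Target posterior odds = 0.002/0.998 = 1/499.
Need (103/97) × 0.15ⁿ ≤ 1/499, i.e. 0.15ⁿ ≤ 97/51397.
0.15³ = 0.003375 is still above 97/51397 but 0.15⁴ = 81/160000 is at or below it, so n = 4.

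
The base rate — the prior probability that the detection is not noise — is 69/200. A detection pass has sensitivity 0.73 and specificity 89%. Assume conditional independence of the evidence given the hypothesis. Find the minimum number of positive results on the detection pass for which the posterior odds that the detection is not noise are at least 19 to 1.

2

Prior odds: 0.345 ÷ 0.655 = 69/131.
False-positive rate = 1 − 0.89 = 0.11; likelihood ratio of a positive = 0.73/0.11 = 73/11.
Target odds = 19.
Need (69/131) × (73/11)ⁿ ≥ 19, i.e. (73/11)ⁿ ≥ 2489/69.
(73/11)¹ = 73/11 falls short of 2489/69 but (73/11)² = 5329/121 reaches it, so n = 2.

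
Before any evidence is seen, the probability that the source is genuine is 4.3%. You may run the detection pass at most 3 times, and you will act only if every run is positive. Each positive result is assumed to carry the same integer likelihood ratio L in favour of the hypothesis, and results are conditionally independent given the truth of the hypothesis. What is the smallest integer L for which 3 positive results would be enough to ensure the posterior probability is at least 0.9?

Prior odds = 0.043/0.957 = 43/957.
Target odds = 0.9/0.1 = 9.
Need L³ ≥ 9 ÷ (43/957) = 8613/43.
5³ = 125 < 8613/43 ≤ 216 = 6³, so L = 6.

6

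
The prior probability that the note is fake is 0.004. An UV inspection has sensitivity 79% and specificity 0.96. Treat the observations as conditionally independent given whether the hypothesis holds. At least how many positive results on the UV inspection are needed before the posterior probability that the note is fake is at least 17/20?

Prior odds: 0.004 ÷ 0.996 = 1/249.
False-positive rate = 1 − 0.96 = 0.04; likelihood ratio of a positive = 0.79/0.04 = 19.75.
Target odds: 0.85 ÷ 0.15 = 17/3.
Need (1/249) × 19.75ⁿ ≥ 17/3, i.e. 19.75ⁿ ≥ 1411.
19.75² = 390.0625 falls short of 1411 but 19.75³ = 7703.734375 reaches it, so n = 3.

3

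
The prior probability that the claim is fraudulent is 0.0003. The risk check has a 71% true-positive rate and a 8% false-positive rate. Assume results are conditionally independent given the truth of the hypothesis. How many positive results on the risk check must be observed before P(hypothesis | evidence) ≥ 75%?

Prior odds = 0.0003/0.9997 = 3/9997.
Likelihood ratio of a positive result = 0.71/0.08 = 8.875.
Target posterior odds = 0.75/0.25 = 3.
Require 8.875ⁿ ≥ 3 ÷ (3/9997) = 9997.
8.875⁴ = 25411681/4096 falls short of 9997 but 8.875⁵ ≈55060.7 reaches it, so n = 5.

5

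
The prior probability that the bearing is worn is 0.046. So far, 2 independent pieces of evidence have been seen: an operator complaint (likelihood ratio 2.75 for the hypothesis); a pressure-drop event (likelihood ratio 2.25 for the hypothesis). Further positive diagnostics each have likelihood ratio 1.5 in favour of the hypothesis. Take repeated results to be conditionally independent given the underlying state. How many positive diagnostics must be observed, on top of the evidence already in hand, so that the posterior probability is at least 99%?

15

Prior odds = 0.046/0.954 = 23/477.
Combined Bayes factor of the evidence already in hand = 2.75 × 2.25 = 6.1875.
Odds after that evidence = (23/477) × 6.1875 = 253/848.
Target odds = 0.99/0.01 = 99.
Need 1.5ⁿ ≥ 99 ÷ (253/848) = 7632/23.
1.5¹⁴ = 4782969/16384 falls short of 7632/23 but 1.5¹⁵ = 14348907/32768 reaches it, so n = 15.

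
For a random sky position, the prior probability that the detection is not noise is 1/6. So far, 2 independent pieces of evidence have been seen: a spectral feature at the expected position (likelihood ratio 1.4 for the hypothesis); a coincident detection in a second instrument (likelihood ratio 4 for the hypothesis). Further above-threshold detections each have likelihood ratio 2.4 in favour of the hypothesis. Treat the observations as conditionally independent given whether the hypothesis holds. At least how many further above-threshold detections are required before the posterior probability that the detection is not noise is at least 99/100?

Prior odds = (1/6)/(5/6) = 0.2.
Combined Bayes factor of the evidence already in hand = 1.4 × 4 = 5.6.
Odds after that evidence = 0.2 × 5.6 = 1.12.
Target odds = 0.99/0.01 = 99.
Need 2.4ⁿ ≥ 99 ÷ 1.12 = 2475/28.
2.4⁵ = 79.62624 falls short of 2475/28 but 2.4⁶ = 2985984/15625 reaches it, so n = 6.

6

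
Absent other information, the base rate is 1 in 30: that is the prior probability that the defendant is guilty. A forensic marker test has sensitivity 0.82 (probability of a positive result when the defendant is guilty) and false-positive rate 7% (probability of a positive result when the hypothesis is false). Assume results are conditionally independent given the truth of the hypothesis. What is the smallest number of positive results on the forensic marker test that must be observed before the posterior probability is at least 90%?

3

Prior odds: (1/30) ÷ (29/30) = 1/29.
Likelihood ratio of a positive result = 0.82/0.07 = 82/7.
Target posterior odds = 0.9/0.1 = 9.
Need (1/29) × (82/7)ⁿ ≥ 9, i.e. (82/7)ⁿ ≥ 261.
(82/7)² = 6724/49 falls short of 261 but (82/7)³ = 551368/343 reaches it, so n = 3.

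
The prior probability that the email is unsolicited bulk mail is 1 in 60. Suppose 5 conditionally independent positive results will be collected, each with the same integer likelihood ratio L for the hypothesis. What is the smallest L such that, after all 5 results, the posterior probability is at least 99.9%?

Prior odds = (1/60)/(59/60) = 1/59.
Target odds = 0.999/0.001 = 999.
Need L⁵ ≥ 999 ÷ (1/59) = 58941.
8⁵ = 32768 < 58941 ≤ 59049 = 9⁵, so L = 9.

9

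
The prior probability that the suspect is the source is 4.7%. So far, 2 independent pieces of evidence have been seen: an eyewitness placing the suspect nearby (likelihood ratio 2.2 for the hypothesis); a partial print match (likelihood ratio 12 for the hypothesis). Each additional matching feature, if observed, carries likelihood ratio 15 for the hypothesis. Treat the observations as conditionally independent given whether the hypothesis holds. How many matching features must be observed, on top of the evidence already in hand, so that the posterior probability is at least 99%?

Prior odds = 0.047/0.953 = 47/953.
Combined Bayes factor of the evidence already in hand = 2.2 × 12 = 26.4.
Odds after that evidence = (47/953) × 26.4 = 6204/4765.
Target odds = 0.99/0.01 = 99.
Need 15ⁿ ≥ 99 ÷ (6204/4765) = 14295/188.
15¹ = 15 falls short of 14295/188 but 15² = 225 reaches it, so n = 2.

2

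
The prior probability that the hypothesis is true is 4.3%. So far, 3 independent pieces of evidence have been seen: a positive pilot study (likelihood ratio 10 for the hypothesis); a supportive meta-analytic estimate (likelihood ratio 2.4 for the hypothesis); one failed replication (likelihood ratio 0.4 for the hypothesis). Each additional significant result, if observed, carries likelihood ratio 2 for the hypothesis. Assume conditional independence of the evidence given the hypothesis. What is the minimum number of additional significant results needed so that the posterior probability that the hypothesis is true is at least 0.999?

12

Prior odds = 0.043/0.957 = 43/957.
Combined Bayes factor of the evidence already in hand = 10 × 2.4 × 0.4 = 9.6.
Odds after that evidence = (43/957) × 9.6 = 688/1595.
Target odds = 0.999/0.001 = 999.
Need 2ⁿ ≥ 999 ÷ (688/1595) = 1593405/688.
2¹¹ = 2048 falls short of 1593405/688 but 2¹² = 4096 reaches it, so n = 12.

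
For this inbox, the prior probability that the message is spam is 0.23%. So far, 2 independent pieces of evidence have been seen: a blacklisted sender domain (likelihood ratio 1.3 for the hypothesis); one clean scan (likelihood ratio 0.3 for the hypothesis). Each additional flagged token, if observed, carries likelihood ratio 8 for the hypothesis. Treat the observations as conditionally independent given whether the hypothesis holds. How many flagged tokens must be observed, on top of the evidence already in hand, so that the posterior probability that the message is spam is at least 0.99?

6

Prior odds = 0.0023/0.9977 = 23/9977.
Combined Bayes factor of the evidence already in hand = 1.3 × 0.3 = 0.39.
Odds after that evidence = (23/9977) × 0.39 = 897/997700.
Target odds = 0.99/0.01 = 99.
Need 8ⁿ ≥ 99 ÷ (897/997700) = 32924100/299.
8⁵ = 32768 falls short of 32924100/299 but 8⁶ = 262144 reaches it, so n = 6.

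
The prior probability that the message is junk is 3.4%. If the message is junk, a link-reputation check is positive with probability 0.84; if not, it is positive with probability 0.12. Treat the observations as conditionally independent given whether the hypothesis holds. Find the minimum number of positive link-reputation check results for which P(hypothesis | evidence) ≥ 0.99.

Prior odds = 0.034/0.966 = 17/483.
Likelihood ratio of a positive = 0.84/0.12 = 7.
Target odds: 0.99 ÷ 0.01 = 99.
Require 7ⁿ ≥ 99 ÷ (17/483) = 47817/17.
7⁴ = 2401 falls short of 47817/17 but 7⁵ = 16807 reaches it, so n = 5.

5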